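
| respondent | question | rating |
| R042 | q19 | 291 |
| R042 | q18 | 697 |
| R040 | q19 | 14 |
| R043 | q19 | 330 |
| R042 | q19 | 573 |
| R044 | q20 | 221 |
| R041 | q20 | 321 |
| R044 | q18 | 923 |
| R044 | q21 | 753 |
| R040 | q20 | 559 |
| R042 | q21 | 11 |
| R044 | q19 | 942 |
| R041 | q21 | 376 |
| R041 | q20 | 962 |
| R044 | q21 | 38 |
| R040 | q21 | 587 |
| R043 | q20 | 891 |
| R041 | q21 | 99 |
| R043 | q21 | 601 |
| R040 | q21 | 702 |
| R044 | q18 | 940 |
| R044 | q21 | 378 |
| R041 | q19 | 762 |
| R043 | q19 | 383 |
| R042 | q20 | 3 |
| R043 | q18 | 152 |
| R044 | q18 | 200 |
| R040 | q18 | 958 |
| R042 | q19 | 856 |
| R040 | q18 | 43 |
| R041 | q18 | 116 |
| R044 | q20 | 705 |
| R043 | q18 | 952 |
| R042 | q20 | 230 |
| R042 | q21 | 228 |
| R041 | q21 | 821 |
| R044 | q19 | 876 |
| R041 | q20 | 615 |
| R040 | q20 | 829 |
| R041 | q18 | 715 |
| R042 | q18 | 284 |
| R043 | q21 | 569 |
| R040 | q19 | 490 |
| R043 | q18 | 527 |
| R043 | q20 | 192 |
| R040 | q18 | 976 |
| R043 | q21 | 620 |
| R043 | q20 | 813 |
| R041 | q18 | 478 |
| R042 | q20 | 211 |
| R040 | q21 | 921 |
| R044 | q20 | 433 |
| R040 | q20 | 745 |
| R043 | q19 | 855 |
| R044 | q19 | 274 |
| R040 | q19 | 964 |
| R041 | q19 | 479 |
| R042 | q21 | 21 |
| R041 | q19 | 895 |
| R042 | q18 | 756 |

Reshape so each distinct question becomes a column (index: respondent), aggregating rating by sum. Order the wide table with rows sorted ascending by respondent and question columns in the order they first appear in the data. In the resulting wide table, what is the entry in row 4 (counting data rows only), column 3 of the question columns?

With rows sorted ascending by respondent, row 4 is respondent=R043. question columns in first-appearance order: q19, q18, q20, q21; column 3 is q20.
Long rows with respondent=R043, question=q20: 891 + 192 + 813 = 1896.

1896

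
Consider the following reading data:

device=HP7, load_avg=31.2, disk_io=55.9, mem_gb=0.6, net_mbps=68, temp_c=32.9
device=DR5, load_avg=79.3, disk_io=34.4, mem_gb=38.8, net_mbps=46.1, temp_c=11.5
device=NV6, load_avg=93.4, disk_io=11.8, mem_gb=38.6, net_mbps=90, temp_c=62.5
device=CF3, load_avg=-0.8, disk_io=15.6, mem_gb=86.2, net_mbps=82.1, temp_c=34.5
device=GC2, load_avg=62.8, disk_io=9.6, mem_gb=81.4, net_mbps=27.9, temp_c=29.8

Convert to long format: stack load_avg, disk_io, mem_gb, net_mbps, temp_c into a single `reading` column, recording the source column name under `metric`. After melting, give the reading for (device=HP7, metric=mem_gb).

Unpivoting turns each (device, wide-column) pair into one long row.
The wide cell at row HP7, column mem_gb holds 0.6, so the long row (HP7, mem_gb) has reading=0.6.

0.6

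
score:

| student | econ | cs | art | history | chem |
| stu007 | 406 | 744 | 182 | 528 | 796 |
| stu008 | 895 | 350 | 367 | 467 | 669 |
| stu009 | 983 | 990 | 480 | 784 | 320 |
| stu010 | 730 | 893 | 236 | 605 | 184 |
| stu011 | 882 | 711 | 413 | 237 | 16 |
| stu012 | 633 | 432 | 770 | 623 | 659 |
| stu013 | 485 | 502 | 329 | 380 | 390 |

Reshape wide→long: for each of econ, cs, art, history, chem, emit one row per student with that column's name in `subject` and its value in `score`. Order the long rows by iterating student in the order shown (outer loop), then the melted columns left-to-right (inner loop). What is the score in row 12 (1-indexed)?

990

35 rows total (7 × 5). Row 12: index ⌊(12-1)/5⌋ = 2 into student → stu009; (12-1) mod 5 = 1 into the melted columns → cs.
So row 12 is (stu009, cs, 990); score = 990.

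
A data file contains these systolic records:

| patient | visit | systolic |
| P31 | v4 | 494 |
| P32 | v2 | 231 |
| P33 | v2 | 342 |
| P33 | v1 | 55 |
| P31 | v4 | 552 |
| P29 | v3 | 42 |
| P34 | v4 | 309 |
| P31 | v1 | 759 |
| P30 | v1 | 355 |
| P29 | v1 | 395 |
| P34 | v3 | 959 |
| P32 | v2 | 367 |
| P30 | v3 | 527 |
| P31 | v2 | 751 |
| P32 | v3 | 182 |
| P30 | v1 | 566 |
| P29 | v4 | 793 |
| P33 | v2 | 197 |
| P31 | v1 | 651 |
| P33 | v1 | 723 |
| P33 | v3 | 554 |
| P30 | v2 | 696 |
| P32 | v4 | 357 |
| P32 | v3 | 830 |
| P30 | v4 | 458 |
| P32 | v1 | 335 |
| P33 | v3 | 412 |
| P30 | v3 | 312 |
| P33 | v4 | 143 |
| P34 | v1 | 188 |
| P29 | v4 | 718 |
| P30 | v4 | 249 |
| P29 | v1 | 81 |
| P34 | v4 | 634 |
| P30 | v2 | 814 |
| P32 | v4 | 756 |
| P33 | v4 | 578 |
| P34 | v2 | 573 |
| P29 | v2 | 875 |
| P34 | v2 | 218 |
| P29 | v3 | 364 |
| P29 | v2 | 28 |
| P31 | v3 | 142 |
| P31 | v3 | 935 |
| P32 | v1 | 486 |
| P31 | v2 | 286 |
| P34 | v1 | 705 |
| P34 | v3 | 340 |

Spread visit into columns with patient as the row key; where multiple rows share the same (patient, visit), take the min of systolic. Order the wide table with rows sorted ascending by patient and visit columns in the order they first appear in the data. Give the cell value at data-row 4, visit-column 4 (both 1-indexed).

With rows sorted ascending by patient, row 4 is patient=P32. visit columns in first-appearance order: v4, v2, v1, v3; column 4 is v3.
Long rows with patient=P32, visit=v3: min(182, 830) = 182.

182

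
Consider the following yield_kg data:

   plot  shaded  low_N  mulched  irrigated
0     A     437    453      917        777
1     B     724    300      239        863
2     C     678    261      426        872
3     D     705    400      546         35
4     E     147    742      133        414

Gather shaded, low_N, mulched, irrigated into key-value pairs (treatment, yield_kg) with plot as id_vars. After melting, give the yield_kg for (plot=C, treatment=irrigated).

Unpivoting turns each (plot, wide-column) pair into one long row.
The wide cell at row C, column irrigated holds 872, so the long row (C, irrigated) has yield_kg=872.

872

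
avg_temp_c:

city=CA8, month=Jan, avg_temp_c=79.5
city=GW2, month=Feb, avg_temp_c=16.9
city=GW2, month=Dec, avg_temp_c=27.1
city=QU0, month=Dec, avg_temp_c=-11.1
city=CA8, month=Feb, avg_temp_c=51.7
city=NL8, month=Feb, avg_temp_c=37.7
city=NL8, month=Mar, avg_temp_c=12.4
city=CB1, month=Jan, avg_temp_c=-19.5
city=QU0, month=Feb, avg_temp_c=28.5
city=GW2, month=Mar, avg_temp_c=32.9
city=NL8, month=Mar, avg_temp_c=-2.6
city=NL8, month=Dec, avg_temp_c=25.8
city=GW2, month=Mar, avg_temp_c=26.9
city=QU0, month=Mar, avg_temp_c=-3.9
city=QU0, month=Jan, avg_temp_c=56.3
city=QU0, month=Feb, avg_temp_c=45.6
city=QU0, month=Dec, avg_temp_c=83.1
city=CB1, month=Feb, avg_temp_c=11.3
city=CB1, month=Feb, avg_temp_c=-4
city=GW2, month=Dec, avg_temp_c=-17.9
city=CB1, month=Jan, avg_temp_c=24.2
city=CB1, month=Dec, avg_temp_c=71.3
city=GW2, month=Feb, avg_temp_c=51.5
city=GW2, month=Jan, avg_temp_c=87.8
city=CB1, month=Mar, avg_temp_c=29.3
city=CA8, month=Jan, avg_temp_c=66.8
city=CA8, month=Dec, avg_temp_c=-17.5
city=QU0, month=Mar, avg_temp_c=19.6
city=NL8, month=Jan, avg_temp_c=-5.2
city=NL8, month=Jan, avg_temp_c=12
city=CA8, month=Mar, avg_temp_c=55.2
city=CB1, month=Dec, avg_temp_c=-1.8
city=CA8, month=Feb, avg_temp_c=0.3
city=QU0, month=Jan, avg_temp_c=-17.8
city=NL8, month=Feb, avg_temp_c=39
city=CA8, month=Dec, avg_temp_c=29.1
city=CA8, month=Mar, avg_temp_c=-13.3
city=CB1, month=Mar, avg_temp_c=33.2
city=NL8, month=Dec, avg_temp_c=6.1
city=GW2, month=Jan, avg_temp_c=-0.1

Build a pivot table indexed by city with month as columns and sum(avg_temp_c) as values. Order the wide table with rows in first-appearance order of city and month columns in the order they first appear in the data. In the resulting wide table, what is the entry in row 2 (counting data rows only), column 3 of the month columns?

9.2

With rows in first-appearance order of city, row 2 is city=GW2. month columns in first-appearance order: Jan, Feb, Dec, Mar; column 3 is Dec.
Long rows with city=GW2, month=Dec: 27.1 + -17.9 = 9.2.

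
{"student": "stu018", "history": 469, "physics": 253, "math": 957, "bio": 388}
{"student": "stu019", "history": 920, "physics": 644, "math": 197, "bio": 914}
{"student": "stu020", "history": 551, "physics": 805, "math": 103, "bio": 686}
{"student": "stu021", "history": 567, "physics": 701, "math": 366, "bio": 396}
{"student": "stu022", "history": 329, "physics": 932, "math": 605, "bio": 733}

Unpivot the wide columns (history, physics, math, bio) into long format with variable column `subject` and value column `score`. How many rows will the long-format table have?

5 student values × 4 melted columns = 20 rows.

20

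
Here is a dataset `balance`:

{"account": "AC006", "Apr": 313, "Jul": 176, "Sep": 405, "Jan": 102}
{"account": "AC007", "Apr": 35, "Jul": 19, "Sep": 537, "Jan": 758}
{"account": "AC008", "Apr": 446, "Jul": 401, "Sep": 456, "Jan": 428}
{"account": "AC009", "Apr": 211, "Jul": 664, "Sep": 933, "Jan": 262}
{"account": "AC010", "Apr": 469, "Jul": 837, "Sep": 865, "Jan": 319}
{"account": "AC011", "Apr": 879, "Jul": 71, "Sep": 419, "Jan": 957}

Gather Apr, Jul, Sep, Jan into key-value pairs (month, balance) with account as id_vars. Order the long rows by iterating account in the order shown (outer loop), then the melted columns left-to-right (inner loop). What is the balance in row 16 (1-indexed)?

24 rows total (6 × 4). Row 16: index ⌊(16-1)/4⌋ = 3 into account → AC009; (16-1) mod 4 = 3 into the melted columns → Jan.
So row 16 is (AC009, Jan, 262); balance = 262.

262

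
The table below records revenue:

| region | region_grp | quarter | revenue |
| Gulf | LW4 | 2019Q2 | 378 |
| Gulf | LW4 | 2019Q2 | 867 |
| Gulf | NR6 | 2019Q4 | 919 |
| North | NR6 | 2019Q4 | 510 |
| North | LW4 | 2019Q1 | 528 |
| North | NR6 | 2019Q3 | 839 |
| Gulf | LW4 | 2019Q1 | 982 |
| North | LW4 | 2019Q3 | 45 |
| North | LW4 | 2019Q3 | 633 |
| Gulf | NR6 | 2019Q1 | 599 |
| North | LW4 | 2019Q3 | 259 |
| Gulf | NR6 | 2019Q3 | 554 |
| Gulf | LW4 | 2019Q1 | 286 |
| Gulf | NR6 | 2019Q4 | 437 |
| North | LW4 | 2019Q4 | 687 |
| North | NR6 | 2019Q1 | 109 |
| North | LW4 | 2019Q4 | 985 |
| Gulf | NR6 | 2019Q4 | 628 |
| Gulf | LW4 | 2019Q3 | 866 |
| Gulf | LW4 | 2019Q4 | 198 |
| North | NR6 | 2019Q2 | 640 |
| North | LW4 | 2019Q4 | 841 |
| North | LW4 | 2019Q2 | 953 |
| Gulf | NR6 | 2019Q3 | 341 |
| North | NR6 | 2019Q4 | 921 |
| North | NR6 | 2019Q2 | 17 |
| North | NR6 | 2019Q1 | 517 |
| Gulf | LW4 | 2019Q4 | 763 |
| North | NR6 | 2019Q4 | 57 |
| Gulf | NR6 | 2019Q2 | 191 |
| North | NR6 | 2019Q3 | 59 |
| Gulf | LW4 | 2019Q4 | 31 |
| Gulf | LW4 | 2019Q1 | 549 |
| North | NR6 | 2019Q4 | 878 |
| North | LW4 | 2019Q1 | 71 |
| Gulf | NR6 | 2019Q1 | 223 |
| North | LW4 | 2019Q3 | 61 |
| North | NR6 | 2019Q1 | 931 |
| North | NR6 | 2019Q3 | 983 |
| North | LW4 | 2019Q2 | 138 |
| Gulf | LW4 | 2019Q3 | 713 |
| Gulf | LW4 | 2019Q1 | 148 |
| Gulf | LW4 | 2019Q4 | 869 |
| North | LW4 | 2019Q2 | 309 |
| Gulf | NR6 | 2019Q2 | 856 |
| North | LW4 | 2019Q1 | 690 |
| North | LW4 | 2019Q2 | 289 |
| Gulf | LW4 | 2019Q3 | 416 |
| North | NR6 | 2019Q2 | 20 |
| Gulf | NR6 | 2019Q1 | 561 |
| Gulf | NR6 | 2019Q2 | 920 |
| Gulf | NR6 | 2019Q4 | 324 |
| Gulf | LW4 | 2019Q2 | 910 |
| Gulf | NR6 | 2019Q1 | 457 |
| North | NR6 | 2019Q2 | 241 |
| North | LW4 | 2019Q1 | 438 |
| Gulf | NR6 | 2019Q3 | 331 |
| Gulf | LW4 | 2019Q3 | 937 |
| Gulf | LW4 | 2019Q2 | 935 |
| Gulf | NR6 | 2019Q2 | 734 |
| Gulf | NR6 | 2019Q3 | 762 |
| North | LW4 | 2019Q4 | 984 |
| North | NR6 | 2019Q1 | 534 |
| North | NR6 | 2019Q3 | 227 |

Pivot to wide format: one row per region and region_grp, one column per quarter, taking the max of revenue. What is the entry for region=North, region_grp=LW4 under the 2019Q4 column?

Rows with region=North, region_grp=LW4 and quarter=2019Q4: revenue values are 687, 985, 841, 984.
max(687, 985, 841, 984) = 985.

985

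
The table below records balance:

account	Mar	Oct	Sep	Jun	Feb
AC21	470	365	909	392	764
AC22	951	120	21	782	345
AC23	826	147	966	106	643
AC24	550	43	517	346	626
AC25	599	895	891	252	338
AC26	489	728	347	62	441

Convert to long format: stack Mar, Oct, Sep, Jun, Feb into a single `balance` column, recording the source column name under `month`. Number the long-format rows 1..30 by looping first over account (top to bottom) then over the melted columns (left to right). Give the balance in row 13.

966

30 rows total (6 × 5). Row 13: index ⌊(13-1)/5⌋ = 2 into account → AC23; (13-1) mod 5 = 2 into the melted columns → Sep.
So row 13 is (AC23, Sep, 966); balance = 966.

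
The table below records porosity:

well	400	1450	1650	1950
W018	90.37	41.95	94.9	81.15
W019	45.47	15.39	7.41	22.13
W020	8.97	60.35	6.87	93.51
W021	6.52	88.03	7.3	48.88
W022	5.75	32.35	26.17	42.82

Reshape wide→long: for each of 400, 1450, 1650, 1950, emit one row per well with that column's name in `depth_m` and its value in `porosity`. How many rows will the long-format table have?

5 well values × 4 melted columns = 20 rows.

20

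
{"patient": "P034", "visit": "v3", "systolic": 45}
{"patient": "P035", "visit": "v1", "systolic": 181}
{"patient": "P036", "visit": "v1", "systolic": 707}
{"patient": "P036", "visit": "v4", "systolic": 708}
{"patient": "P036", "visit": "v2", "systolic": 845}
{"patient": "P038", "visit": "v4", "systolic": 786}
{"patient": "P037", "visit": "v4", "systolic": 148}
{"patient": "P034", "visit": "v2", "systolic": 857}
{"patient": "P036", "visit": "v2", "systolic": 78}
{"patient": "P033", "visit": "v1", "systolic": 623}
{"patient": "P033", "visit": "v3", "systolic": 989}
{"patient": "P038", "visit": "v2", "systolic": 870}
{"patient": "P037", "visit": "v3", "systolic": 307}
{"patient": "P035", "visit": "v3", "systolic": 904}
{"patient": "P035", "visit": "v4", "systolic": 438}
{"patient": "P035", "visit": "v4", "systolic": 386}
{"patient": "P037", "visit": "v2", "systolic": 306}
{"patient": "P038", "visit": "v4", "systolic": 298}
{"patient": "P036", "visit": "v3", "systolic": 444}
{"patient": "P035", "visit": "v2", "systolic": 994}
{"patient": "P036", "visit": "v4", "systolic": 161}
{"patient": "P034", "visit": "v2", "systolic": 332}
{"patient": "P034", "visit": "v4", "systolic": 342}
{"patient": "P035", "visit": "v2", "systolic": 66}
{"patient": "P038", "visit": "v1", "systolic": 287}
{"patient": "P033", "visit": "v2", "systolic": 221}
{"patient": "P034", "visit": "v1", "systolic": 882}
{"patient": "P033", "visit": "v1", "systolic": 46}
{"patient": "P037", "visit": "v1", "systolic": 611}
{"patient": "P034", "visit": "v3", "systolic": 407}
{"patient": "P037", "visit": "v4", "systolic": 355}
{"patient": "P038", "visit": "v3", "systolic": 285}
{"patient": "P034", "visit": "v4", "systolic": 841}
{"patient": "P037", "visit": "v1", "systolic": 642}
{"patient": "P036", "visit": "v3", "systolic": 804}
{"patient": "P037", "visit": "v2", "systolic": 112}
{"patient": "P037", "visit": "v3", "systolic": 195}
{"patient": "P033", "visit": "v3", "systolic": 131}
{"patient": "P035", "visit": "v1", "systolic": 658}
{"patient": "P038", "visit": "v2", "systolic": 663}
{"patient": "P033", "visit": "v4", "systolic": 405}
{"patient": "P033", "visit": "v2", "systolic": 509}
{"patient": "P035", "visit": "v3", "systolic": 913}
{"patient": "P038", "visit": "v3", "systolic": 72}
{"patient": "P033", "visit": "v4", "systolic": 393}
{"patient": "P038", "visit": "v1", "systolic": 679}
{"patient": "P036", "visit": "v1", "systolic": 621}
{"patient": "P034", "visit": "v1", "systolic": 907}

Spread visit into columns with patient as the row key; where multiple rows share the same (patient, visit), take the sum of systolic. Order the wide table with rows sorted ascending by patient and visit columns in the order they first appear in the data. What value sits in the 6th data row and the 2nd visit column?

With rows sorted ascending by patient, row 6 is patient=P038. visit columns in first-appearance order: v3, v1, v4, v2; column 2 is v1.
Long rows with patient=P038, visit=v1: 287 + 679 = 966.

966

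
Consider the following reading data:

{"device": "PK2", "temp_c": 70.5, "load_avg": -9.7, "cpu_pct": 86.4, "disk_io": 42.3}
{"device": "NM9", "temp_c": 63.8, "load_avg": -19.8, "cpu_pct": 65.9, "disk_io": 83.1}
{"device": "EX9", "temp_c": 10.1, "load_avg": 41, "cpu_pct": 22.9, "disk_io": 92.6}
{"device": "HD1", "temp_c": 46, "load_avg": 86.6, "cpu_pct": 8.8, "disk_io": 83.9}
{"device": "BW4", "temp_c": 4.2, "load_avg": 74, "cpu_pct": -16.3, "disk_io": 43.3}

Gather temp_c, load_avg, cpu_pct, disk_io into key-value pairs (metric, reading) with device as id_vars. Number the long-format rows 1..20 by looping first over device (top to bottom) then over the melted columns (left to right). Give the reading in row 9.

10.1

20 rows total (5 × 4). Row 9: index ⌊(9-1)/4⌋ = 2 into device → EX9; (9-1) mod 4 = 0 into the melted columns → temp_c.
So row 9 is (EX9, temp_c, 10.1); reading = 10.1.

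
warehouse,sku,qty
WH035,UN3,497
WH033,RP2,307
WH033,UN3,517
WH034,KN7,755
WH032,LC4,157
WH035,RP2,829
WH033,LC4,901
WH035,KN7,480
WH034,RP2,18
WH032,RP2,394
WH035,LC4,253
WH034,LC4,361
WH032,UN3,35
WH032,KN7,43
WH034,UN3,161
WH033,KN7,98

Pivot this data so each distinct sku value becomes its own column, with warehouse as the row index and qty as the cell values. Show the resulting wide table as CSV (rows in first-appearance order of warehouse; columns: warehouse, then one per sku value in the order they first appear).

warehouse,UN3,RP2,KN7,LC4
WH035,497,829,480,253
WH033,517,307,98,901
WH034,161,18,755,361
WH032,35,394,43,157

Columns: warehouse plus the 4 distinct sku values (UN3, RP2, KN7, LC4).
For example, row WH035 column UN3 takes qty=497 from the long row (WH035, UN3).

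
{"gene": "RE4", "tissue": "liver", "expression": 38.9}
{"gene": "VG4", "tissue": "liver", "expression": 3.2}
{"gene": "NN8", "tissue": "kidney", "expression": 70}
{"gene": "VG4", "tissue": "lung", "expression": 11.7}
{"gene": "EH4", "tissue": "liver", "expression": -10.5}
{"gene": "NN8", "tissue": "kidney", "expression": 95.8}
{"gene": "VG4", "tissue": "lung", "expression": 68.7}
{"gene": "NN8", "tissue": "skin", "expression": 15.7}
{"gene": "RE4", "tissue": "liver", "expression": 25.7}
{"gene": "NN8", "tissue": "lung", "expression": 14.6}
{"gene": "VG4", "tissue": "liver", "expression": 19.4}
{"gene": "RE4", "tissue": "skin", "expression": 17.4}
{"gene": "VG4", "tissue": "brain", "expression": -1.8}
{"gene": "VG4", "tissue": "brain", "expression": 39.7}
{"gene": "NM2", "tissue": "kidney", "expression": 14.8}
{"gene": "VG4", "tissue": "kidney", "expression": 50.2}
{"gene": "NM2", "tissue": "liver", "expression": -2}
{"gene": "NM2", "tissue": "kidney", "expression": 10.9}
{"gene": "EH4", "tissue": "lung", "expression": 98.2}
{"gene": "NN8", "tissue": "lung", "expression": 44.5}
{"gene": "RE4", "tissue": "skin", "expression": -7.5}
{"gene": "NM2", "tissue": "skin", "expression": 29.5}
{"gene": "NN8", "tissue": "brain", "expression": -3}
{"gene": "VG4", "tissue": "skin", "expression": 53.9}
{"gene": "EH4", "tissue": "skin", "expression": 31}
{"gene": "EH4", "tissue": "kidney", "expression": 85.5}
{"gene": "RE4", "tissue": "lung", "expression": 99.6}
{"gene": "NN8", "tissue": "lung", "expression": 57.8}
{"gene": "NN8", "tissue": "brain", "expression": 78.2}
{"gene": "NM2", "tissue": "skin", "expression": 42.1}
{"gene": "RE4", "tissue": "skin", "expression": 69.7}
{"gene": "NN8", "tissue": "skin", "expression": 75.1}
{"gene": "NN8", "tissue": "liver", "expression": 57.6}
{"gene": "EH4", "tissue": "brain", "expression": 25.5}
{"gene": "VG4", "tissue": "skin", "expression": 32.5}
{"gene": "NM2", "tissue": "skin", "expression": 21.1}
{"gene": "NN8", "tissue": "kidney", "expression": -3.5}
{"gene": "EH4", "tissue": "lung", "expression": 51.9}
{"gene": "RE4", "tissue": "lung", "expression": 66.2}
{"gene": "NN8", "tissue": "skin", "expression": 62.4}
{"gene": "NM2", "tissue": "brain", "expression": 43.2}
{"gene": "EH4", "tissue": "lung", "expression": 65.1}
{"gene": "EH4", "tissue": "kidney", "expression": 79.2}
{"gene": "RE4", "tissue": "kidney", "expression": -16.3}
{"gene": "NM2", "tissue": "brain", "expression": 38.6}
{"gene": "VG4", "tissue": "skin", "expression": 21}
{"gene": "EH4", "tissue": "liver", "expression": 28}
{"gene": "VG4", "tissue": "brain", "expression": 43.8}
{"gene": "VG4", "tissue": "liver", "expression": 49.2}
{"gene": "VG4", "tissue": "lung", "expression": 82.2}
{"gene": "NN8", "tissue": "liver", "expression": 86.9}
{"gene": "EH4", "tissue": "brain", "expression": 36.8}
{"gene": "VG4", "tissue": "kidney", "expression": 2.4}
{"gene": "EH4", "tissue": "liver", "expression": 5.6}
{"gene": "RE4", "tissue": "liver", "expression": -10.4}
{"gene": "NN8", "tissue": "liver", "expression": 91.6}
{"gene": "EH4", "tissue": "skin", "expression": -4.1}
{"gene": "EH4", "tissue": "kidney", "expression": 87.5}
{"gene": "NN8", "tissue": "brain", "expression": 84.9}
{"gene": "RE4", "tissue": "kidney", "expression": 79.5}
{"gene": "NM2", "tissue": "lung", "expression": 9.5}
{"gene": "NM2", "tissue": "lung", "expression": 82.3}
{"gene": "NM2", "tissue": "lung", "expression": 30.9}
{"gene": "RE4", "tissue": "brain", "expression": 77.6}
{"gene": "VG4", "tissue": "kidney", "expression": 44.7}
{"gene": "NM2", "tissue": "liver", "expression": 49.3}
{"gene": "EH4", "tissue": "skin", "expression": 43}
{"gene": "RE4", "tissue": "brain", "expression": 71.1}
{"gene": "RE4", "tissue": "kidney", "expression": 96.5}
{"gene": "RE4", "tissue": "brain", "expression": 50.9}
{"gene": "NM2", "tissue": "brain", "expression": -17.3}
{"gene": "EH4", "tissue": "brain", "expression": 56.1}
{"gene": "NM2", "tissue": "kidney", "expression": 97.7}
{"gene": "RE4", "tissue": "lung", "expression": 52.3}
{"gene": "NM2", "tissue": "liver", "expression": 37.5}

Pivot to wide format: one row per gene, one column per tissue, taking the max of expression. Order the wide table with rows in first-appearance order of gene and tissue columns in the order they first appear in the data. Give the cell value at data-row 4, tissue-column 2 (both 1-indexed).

With rows in first-appearance order of gene, row 4 is gene=EH4. tissue columns in first-appearance order: liver, kidney, lung, skin, brain; column 2 is kidney.
Long rows with gene=EH4, tissue=kidney: max(85.5, 79.2, 87.5) = 87.5.

87.5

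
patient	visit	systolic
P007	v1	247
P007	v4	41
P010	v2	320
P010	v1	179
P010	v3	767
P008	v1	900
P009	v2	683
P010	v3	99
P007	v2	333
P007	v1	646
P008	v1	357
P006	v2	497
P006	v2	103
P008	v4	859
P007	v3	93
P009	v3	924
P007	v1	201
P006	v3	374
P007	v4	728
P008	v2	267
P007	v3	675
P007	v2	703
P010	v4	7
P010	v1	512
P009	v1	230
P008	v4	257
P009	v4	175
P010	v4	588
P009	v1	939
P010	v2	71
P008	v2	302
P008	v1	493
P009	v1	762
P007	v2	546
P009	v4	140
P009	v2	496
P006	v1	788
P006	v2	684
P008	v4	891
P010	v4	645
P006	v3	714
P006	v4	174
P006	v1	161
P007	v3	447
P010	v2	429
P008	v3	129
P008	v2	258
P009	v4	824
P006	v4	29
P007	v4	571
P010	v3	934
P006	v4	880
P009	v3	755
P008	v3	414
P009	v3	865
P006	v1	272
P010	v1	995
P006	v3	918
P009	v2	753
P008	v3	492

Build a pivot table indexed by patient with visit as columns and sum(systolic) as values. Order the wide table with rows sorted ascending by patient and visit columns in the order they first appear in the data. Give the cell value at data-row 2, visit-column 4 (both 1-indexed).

With rows sorted ascending by patient, row 2 is patient=P007. visit columns in first-appearance order: v1, v4, v2, v3; column 4 is v3.
Long rows with patient=P007, visit=v3: 93 + 675 + 447 = 1215.

1215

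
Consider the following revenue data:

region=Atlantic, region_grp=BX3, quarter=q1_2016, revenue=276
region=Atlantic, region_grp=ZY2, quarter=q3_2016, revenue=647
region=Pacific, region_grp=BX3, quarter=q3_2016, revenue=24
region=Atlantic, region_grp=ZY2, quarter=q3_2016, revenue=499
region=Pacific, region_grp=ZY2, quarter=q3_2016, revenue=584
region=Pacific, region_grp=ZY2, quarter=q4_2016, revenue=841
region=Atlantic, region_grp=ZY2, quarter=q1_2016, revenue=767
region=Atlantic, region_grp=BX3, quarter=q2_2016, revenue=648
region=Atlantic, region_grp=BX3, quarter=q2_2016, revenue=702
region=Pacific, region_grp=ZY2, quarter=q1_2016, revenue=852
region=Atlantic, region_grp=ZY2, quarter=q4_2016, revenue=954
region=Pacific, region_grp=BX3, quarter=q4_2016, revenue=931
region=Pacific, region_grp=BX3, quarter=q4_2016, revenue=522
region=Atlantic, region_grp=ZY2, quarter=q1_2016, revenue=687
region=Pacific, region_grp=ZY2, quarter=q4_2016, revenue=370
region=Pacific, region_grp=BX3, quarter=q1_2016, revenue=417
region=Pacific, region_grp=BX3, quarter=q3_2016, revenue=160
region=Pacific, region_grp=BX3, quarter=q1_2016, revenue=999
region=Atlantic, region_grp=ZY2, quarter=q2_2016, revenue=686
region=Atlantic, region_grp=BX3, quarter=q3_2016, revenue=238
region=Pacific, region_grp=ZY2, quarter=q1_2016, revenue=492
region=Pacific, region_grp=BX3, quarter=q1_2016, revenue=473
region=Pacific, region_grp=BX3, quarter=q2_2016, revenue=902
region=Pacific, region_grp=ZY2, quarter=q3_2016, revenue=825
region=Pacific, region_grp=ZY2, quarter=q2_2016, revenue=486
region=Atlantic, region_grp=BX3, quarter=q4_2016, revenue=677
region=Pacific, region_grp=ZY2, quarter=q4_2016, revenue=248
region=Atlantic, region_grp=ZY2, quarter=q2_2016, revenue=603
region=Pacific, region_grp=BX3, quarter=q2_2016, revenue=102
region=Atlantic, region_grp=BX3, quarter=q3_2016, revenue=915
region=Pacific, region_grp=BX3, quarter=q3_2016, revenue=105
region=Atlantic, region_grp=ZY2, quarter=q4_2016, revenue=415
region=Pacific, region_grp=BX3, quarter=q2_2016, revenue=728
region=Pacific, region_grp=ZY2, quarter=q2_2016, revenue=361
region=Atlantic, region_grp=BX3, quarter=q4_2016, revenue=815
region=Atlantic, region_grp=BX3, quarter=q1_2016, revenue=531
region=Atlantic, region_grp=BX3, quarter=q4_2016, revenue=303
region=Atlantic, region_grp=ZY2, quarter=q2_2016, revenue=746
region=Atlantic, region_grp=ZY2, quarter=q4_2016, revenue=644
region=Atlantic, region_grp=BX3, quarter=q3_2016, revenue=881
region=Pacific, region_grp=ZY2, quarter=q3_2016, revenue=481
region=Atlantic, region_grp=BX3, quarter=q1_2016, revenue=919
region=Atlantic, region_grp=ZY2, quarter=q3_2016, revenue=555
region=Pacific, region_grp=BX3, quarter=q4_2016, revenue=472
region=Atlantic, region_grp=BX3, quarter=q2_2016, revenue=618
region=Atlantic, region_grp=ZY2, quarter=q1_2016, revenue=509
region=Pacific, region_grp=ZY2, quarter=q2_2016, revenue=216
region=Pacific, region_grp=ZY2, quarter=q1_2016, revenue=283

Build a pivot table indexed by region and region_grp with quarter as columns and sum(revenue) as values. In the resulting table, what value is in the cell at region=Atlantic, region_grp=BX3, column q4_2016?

1795

Rows with region=Atlantic, region_grp=BX3 and quarter=q4_2016: revenue values are 677, 815, 303.
677 + 815 + 303 = 1795.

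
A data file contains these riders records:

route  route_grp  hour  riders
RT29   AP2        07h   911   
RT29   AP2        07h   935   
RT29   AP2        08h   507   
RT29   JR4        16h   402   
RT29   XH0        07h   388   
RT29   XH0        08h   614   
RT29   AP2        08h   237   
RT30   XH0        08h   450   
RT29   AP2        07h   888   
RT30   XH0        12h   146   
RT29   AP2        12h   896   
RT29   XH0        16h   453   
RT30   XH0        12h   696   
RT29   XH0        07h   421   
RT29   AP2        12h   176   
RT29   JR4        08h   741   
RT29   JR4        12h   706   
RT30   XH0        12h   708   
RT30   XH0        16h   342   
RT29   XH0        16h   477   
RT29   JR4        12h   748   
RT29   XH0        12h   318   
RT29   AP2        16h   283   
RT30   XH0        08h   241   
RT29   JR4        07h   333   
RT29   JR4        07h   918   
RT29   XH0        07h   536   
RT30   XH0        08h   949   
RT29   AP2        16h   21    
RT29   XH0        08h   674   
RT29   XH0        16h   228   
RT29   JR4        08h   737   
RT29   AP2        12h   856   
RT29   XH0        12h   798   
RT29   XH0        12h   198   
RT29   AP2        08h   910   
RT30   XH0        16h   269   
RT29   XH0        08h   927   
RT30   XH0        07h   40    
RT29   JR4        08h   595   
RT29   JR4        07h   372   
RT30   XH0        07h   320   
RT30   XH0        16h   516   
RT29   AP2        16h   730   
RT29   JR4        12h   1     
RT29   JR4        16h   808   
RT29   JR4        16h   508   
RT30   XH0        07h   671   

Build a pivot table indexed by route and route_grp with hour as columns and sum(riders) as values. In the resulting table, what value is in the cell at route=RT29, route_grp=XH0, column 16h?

1158

Rows with route=RT29, route_grp=XH0 and hour=16h: riders values are 453, 477, 228.
453 + 477 + 228 = 1158.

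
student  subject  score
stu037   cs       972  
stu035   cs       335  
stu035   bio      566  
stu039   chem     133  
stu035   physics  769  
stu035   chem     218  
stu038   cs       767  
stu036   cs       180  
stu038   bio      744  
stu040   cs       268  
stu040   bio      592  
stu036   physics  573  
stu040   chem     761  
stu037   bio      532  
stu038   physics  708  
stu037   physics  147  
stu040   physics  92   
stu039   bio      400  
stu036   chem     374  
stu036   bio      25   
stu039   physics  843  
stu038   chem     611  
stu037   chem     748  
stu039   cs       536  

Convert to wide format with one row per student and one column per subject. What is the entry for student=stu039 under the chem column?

Wide layout: rows indexed by student, columns are the 4 distinct subject values (cs, bio, chem, physics).
Cell (student=stu039, subject=chem) draws from the long row where student=stu039 and subject=chem, which has score=133.

133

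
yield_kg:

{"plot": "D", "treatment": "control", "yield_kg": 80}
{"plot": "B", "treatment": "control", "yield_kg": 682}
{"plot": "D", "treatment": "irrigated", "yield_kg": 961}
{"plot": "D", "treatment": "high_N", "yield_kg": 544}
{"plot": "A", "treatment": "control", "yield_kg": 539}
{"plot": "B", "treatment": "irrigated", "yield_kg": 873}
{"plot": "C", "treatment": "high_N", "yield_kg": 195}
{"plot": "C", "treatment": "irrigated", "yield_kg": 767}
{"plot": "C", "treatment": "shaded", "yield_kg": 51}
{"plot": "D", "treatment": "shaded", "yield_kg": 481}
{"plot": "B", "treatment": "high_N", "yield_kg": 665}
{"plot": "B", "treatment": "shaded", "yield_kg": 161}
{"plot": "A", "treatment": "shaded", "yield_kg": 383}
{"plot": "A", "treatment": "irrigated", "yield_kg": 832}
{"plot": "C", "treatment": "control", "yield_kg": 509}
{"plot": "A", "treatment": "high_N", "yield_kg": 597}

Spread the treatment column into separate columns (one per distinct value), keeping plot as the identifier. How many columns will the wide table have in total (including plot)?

5

1 column for plot plus 4 distinct treatment values → 5 columns.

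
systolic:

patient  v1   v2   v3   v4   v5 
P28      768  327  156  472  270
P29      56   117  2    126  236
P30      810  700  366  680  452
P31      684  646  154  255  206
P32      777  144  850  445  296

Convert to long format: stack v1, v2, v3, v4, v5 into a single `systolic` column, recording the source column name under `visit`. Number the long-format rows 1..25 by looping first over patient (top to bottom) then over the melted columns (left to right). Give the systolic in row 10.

236

25 rows total (5 × 5). Row 10: index ⌊(10-1)/5⌋ = 1 into patient → P29; (10-1) mod 5 = 4 into the melted columns → v5.
So row 10 is (P29, v5, 236); systolic = 236.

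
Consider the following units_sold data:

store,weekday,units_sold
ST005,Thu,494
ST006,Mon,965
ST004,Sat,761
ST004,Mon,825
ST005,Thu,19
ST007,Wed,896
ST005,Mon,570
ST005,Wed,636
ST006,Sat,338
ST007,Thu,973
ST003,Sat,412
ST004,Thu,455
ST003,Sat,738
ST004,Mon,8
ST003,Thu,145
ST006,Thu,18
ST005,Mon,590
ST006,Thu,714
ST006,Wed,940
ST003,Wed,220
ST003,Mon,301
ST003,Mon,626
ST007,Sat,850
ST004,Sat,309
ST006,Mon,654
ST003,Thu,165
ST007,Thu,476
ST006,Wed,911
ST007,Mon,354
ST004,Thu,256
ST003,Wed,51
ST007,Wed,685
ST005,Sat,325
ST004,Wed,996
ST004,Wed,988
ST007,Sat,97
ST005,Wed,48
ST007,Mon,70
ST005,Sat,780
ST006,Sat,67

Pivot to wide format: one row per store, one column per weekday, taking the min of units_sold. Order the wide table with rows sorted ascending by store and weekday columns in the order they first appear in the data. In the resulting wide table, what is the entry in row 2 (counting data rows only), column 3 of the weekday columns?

309

With rows sorted ascending by store, row 2 is store=ST004. weekday columns in first-appearance order: Thu, Mon, Sat, Wed; column 3 is Sat.
Long rows with store=ST004, weekday=Sat: min(761, 309) = 309.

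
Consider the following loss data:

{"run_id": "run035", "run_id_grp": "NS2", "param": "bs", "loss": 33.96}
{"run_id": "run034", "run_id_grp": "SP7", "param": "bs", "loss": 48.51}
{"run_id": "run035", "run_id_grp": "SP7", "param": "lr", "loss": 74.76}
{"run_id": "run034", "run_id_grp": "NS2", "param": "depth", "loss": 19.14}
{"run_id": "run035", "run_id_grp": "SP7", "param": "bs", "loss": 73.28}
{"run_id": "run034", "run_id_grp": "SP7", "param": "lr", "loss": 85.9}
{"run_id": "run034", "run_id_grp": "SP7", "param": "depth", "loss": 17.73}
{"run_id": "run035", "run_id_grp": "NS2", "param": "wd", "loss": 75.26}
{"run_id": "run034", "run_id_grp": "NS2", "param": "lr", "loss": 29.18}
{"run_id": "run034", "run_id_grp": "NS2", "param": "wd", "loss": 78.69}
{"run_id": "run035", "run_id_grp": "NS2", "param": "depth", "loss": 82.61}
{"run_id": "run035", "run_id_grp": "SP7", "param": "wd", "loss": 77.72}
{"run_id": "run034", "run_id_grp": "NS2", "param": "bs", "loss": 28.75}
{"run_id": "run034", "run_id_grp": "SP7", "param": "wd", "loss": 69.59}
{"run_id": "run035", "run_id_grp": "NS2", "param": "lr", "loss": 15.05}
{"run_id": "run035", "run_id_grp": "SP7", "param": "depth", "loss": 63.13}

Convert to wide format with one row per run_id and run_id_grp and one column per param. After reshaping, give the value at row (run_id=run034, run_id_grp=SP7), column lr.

Wide layout: rows indexed by run_id and run_id_grp, columns are the 4 distinct param values (bs, lr, depth, wd).
Cell (run_id=run034, run_id_grp=SP7, param=lr) draws from the long row where run_id=run034, run_id_grp=SP7 and param=lr, which has loss=85.9.

85.9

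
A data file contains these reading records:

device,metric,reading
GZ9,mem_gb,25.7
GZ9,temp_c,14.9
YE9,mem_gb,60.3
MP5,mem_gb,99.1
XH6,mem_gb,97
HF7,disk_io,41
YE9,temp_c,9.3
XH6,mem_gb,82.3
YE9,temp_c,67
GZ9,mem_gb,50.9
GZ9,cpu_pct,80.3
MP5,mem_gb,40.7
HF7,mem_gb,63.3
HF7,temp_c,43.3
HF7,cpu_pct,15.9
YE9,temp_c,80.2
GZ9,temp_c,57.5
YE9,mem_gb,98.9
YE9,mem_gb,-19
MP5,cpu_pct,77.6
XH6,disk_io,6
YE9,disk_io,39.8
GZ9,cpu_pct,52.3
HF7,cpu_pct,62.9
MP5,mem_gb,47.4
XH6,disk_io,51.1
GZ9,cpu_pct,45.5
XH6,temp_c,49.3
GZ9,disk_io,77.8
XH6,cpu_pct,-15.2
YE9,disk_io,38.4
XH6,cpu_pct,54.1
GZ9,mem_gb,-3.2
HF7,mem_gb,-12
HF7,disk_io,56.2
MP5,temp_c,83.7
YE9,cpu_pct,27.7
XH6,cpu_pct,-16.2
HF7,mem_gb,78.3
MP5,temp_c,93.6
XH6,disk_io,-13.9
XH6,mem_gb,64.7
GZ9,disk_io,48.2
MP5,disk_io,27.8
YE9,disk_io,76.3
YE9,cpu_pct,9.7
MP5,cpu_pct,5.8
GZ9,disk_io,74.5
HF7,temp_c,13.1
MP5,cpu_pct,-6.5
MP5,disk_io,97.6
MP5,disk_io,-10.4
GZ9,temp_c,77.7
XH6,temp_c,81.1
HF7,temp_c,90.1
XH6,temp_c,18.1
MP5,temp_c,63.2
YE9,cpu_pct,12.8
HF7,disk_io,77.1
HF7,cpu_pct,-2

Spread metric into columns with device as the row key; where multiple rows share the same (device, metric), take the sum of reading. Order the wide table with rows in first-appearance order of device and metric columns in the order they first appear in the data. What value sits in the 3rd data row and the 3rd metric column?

With rows in first-appearance order of device, row 3 is device=MP5. metric columns in first-appearance order: mem_gb, temp_c, disk_io, cpu_pct; column 3 is disk_io.
Long rows with device=MP5, metric=disk_io: 27.8 + 97.6 + -10.4 = 115.

115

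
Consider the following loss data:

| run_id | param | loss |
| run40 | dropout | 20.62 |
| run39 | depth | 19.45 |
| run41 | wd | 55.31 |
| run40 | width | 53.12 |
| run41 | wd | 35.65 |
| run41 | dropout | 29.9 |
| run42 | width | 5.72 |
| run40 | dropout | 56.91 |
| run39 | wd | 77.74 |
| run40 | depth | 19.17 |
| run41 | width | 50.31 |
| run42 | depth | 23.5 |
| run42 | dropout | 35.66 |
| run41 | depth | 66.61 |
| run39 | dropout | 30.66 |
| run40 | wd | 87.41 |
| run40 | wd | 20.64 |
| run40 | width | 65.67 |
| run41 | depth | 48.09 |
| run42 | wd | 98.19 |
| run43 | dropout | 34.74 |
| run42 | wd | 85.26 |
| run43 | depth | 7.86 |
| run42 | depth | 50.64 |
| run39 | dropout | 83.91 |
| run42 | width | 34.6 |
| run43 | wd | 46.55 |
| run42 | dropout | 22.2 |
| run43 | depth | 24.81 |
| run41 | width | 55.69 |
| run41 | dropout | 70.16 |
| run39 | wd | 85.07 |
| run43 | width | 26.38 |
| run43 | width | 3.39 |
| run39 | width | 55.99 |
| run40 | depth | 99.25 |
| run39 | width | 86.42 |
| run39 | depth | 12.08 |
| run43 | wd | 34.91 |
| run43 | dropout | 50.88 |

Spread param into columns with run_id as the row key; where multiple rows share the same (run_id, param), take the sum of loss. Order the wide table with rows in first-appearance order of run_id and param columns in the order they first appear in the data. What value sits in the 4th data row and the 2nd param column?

With rows in first-appearance order of run_id, row 4 is run_id=run42. param columns in first-appearance order: dropout, depth, wd, width; column 2 is depth.
Long rows with run_id=run42, param=depth: 23.5 + 50.64 = 74.14.

74.14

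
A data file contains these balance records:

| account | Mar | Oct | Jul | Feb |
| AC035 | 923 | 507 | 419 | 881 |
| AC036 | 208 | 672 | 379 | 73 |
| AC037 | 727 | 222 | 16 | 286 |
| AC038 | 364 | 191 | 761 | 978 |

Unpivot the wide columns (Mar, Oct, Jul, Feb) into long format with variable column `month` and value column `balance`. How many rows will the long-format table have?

4 account values × 4 melted columns = 16 rows.

16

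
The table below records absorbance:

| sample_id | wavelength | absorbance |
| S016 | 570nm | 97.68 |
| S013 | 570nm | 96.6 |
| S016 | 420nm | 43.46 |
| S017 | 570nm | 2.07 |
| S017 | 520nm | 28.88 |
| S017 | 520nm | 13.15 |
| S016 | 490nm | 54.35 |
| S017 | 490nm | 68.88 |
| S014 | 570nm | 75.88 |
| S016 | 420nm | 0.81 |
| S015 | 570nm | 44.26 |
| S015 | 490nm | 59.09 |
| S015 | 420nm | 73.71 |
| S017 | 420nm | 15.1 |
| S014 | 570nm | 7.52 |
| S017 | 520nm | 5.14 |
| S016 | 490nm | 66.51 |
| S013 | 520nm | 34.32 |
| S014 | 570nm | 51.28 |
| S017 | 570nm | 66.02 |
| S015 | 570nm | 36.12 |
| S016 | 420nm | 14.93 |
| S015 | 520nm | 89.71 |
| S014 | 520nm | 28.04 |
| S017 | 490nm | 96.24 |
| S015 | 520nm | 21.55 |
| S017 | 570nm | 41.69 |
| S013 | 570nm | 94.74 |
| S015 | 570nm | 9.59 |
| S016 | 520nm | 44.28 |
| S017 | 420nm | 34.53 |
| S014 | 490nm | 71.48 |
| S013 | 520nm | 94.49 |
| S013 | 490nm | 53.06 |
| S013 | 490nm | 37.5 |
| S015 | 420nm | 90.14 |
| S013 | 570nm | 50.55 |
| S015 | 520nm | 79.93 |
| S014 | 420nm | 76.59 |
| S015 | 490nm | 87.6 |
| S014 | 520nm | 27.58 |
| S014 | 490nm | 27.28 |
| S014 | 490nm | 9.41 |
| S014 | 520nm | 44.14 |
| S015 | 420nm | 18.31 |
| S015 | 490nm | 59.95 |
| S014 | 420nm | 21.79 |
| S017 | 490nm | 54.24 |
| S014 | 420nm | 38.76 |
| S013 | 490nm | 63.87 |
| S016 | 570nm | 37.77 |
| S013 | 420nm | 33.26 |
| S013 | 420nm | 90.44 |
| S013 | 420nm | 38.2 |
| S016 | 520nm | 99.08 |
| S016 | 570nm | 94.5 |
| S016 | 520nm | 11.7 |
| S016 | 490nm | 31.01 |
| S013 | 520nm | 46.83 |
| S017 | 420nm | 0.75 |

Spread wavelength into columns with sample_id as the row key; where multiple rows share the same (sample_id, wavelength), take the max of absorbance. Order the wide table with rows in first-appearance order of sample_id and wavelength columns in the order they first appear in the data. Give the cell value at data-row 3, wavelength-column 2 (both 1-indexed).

34.53

With rows in first-appearance order of sample_id, row 3 is sample_id=S017. wavelength columns in first-appearance order: 570nm, 420nm, 520nm, 490nm; column 2 is 420nm.
Long rows with sample_id=S017, wavelength=420nm: max(15.1, 34.53, 0.75) = 34.53.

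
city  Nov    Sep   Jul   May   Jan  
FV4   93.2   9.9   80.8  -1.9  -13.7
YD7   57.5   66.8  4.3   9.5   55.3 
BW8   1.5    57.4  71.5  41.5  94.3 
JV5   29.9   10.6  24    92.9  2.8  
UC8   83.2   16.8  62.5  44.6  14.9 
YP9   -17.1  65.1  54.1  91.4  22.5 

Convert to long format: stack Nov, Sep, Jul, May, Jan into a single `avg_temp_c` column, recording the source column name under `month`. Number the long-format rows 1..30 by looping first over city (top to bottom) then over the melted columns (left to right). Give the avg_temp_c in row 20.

30 rows total (6 × 5). Row 20: index ⌊(20-1)/5⌋ = 3 into city → JV5; (20-1) mod 5 = 4 into the melted columns → Jan.
So row 20 is (JV5, Jan, 2.8); avg_temp_c = 2.8.

2.8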